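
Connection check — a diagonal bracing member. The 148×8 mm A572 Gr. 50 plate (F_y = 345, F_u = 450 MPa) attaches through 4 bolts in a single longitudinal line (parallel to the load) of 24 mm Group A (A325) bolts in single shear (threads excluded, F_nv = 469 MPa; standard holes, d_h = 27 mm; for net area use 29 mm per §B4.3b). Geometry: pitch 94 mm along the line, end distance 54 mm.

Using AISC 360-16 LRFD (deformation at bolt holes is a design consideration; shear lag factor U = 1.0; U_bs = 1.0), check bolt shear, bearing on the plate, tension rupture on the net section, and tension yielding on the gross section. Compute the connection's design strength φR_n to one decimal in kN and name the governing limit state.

321.3 kN (net-section rupture governs)

Bolt shear: A_b = π(24)²/4 = 452.39 mm². φR_n = 0.75 × 469 × 452.39 × 4 × 1 = 636.5 kN.
Bearing (8 mm plate, F_u = 450 MPa): end bolts L_c = 54 − 27/2 = 40.5, R_n = min(1.2×40.5×8×450, 2.4×24×8×450) = 174.96 kN/bolt; interior L_c = 94 − 27 = 67, R_n = 207.36 kN/bolt. φR_n = 0.75 × (1×174.96 + 3×207.36) = 597.8 kN.
Tension rupture (net): A_n = (148 − 1×29)×8 = 952 mm² (U = 1.0, A_e = A_n). φR_n = 0.75 × 450 × 952 = 321.3 kN.
Tension yield (gross): A_g = 148×8 = 1184 mm². φR_n = 0.90 × 345 × 1184 = 367.6 kN.
Governing: min(636.5, 597.8, 321.3, 367.6) = 321.3 kN → net-section rupture.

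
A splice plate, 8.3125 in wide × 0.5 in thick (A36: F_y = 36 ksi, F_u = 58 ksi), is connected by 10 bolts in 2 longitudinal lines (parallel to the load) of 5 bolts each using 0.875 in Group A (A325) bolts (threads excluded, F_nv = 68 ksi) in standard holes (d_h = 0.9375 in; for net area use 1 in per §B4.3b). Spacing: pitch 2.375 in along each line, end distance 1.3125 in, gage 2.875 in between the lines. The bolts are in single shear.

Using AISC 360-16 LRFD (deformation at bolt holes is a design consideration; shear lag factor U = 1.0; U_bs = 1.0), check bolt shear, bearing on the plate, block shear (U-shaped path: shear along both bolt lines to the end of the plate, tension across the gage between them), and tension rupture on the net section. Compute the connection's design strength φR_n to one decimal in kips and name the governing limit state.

Bolt shear: A_b = π(0.875)²/4 = 0.60132 in². φR_n = 0.75 × 68 × 0.60132 × 10 × 1 = 306.7 kips.
Bearing (0.5 in plate, F_u = 58 ksi): end bolts L_c = 1.3125 − 0.9375/2 = 0.84375, R_n = min(1.2×0.84375×0.5×58, 2.4×0.875×0.5×58) = 29.363 kips/bolt; interior L_c = 2.375 − 0.9375 = 1.4375, R_n = 50.025 kips/bolt. φR_n = 0.75 × (2×29.363 + 8×50.025) = 344.2 kips.
Block shear: shear path 2×[1.3125+4×2.375] = 2×10.8125 in, A_gv = 10.813, A_nv = 2×(10.8125 − 4.5×1)×0.5 = 6.3125 in²; tension across gage: (2.875 − 1×1)×0.5 = 0.9375 in². R_n = min(0.6×58×6.3125, 0.6×36×10.813) + 1.0×58×0.9375 = min(219.68, 233.56) + 54.375 = 274.06 kips. φR_n = 0.75 × 274.06 = 205.5 kips.
Tension rupture (net): A_n = (8.3125 − 2×1)×0.5 = 3.1563 in² (U = 1.0, A_e = A_n). φR_n = 0.75 × 58 × 3.1563 = 137.3 kips.
Governing: min(306.7, 344.2, 205.5, 137.3) = 137.3 kips → net-section rupture.

137.3 kips (net-section rupture governs)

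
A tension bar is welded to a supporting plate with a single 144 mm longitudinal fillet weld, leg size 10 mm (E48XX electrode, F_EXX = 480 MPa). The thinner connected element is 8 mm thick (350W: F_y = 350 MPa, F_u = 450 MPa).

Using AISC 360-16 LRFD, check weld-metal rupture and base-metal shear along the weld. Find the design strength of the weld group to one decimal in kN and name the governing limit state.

219.9 kN (weld metal governs)

Weld metal: throat = 0.707×10 = 7.07 mm, L = 144 mm. φR_n = 0.75 × 0.6 × 480 × 7.07 × 144 = 219.9 kN.
Base metal shear (8 mm plate): yield φR_n = 1.0×0.6×350×8×144 = 241.9 kN; rupture φR_n = 0.75×0.6×450×8×144 = 233.3 kN; take 233.3 kN (rupture).
Governing: min(219.9, 233.3) = 219.9 kN → weld metal.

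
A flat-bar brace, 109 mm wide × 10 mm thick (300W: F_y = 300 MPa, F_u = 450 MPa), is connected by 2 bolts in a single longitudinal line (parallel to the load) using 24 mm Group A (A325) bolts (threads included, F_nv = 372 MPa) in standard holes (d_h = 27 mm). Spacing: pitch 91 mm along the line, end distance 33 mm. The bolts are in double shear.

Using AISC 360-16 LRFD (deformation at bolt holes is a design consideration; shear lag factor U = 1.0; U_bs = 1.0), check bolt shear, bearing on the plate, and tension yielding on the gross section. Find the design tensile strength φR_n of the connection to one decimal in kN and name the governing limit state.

273.4 kN (bearing governs)

Bolt shear: A_b = π(24)²/4 = 452.39 mm². φR_n = 0.75 × 372 × 452.39 × 2 × 2 = 504.9 kN.
Bearing (10 mm plate, F_u = 450 MPa): end bolts L_c = 33 − 27/2 = 19.5, R_n = min(1.2×19.5×10×450, 2.4×24×10×450) = 105.3 kN/bolt; interior L_c = 91 − 27 = 64, R_n = 259.2 kN/bolt. φR_n = 0.75 × (1×105.3 + 1×259.2) = 273.4 kN.
Tension yield (gross): A_g = 109×10 = 1090 mm². φR_n = 0.90 × 300 × 1090 = 294.3 kN.
Governing: min(504.9, 273.4, 294.3) = 273.4 kN → bearing.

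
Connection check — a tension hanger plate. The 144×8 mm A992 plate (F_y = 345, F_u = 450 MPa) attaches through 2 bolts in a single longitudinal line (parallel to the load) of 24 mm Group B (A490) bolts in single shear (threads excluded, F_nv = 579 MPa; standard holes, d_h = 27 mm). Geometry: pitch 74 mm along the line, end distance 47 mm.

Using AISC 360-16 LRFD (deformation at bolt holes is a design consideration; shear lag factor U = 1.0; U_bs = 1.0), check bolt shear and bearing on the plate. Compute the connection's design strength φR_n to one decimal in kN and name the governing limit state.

260.8 kN (bearing governs)

Bolt shear: A_b = π(24)²/4 = 452.39 mm². φR_n = 0.75 × 579 × 452.39 × 2 × 1 = 392.9 kN.
Bearing (8 mm plate, F_u = 450 MPa): end bolts L_c = 47 − 27/2 = 33.5, R_n = min(1.2×33.5×8×450, 2.4×24×8×450) = 144.72 kN/bolt; interior L_c = 74 − 27 = 47, R_n = 203.04 kN/bolt. φR_n = 0.75 × (1×144.72 + 1×203.04) = 260.8 kN.
Governing: min(392.9, 260.8) = 260.8 kN → bearing.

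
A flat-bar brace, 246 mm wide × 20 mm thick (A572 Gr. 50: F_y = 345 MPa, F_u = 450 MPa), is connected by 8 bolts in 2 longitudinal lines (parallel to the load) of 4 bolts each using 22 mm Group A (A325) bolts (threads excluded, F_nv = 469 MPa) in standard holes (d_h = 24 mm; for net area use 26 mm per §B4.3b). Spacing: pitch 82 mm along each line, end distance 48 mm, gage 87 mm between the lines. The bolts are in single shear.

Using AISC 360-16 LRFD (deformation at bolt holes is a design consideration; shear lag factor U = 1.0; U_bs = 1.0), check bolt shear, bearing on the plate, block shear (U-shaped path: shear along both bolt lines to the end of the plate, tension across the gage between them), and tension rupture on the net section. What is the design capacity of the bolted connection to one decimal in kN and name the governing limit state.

Bolt shear: A_b = π(22)²/4 = 380.13 mm². φR_n = 0.75 × 469 × 380.13 × 8 × 1 = 1069.7 kN.
Bearing (20 mm plate, F_u = 450 MPa): end bolts L_c = 48 − 24/2 = 36, R_n = min(1.2×36×20×450, 2.4×22×20×450) = 388.8 kN/bolt; interior L_c = 82 − 24 = 58, R_n = 475.2 kN/bolt. φR_n = 0.75 × (2×388.8 + 6×475.2) = 2721.6 kN.
Block shear: shear path 2×[48+3×82] = 2×294 mm, A_gv = 11760, A_nv = 2×(294 − 3.5×26)×20 = 8120 mm²; tension across gage: (87 − 1×26)×20 = 1220 mm². R_n = min(0.6×450×8120, 0.6×345×11760) + 1.0×450×1220 = min(2192.4, 2434.3) + 549 = 2741.4 kN. φR_n = 0.75 × 2741.4 = 2056.1 kN.
Tension rupture (net): A_n = (246 − 2×26)×20 = 3880 mm² (U = 1.0, A_e = A_n). φR_n = 0.75 × 450 × 3880 = 1309.5 kN.
Governing: min(1069.7, 2721.6, 2056.1, 1309.5) = 1069.7 kN → bolt shear.

1069.7 kN (bolt shear governs)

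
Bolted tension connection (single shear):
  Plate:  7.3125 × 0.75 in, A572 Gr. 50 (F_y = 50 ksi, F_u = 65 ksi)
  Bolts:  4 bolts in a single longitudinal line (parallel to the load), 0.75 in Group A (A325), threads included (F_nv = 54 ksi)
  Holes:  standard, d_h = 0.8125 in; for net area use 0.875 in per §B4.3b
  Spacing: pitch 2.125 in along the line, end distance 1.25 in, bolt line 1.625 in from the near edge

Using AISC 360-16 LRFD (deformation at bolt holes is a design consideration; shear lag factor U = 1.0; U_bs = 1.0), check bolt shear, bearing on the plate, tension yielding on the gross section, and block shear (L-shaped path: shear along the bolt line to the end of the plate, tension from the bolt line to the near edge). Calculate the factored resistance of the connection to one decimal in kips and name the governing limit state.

Bolt shear: A_b = π(0.75)²/4 = 0.44179 in². φR_n = 0.75 × 54 × 0.44179 × 4 × 1 = 71.6 kips.
Bearing (0.75 in plate, F_u = 65 ksi): end bolts L_c = 1.25 − 0.8125/2 = 0.84375, R_n = min(1.2×0.84375×0.75×65, 2.4×0.75×0.75×65) = 49.359 kips/bolt; interior L_c = 2.125 − 0.8125 = 1.3125, R_n = 76.781 kips/bolt. φR_n = 0.75 × (1×49.359 + 3×76.781) = 209.8 kips.
Tension yield (gross): A_g = 7.3125×0.75 = 5.4844 in². φR_n = 0.90 × 50 × 5.4844 = 246.8 kips.
Block shear: shear path 1×[1.25+3×2.125] = 1×7.625 in, A_gv = 5.7188, A_nv = 1×(7.625 − 3.5×0.875)×0.75 = 3.4219 in²; tension to near edge: (1.625 − 0.5×0.875)×0.75 = 0.89063 in². R_n = min(0.6×65×3.4219, 0.6×50×5.7188) + 1.0×65×0.89063 = min(133.45, 171.56) + 57.891 = 191.34 kips. φR_n = 0.75 × 191.34 = 143.5 kips.
Governing: min(71.6, 209.8, 246.8, 143.5) = 71.6 kips → bolt shear.

71.6 kips (bolt shear governs)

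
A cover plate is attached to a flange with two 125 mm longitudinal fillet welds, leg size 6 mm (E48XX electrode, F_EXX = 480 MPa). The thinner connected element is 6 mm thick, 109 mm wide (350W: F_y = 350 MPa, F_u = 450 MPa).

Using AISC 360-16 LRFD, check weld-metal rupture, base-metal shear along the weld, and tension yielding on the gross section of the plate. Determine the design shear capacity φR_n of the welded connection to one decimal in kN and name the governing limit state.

206.0 kN (gross-section yield governs)

Weld metal: throat = 0.707×6 = 4.242 mm, L = 2×125 = 250 mm. φR_n = 0.75 × 0.6 × 480 × 4.242 × 250 = 229.1 kN.
Base metal shear (6 mm plate): yield φR_n = 1.0×0.6×350×6×250 = 315.0 kN; rupture φR_n = 0.75×0.6×450×6×250 = 303.8 kN; take 303.8 kN (rupture).
Tension yield (gross): A_g = 109×6 = 654 mm². φR_n = 0.90 × 350 × 654 = 206.0 kN.
Governing: min(229.1, 303.8, 206.0) = 206.0 kN → gross-section yield.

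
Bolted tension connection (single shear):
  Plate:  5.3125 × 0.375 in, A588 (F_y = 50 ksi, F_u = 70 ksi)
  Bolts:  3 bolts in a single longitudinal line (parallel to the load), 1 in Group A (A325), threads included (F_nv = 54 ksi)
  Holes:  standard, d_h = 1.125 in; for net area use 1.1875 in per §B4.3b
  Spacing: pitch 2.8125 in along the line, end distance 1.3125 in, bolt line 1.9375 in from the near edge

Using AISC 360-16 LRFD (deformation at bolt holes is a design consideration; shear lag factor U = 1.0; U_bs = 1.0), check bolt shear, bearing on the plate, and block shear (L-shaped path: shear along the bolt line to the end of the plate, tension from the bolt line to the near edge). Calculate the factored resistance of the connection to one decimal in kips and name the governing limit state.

73.3 kips (block shear governs)

Bolt shear: A_b = π(1)²/4 = 0.7854 in². φR_n = 0.75 × 54 × 0.7854 × 3 × 1 = 95.4 kips.
Bearing (0.375 in plate, F_u = 70 ksi): end bolts L_c = 1.3125 − 1.125/2 = 0.75, R_n = min(1.2×0.75×0.375×70, 2.4×1×0.375×70) = 23.625 kips/bolt; interior L_c = 2.8125 − 1.125 = 1.6875, R_n = 53.156 kips/bolt. φR_n = 0.75 × (1×23.625 + 2×53.156) = 97.5 kips.
Block shear: shear path 1×[1.3125+2×2.8125] = 1×6.9375 in, A_gv = 2.6016, A_nv = 1×(6.9375 − 2.5×1.1875)×0.375 = 1.4883 in²; tension to near edge: (1.9375 − 0.5×1.1875)×0.375 = 0.50391 in². R_n = min(0.6×70×1.4883, 0.6×50×2.6016) + 1.0×70×0.50391 = min(62.509, 78.048) + 35.274 = 97.783 kips. φR_n = 0.75 × 97.783 = 73.3 kips.
Governing: min(95.4, 97.5, 73.3) = 73.3 kips → block shear.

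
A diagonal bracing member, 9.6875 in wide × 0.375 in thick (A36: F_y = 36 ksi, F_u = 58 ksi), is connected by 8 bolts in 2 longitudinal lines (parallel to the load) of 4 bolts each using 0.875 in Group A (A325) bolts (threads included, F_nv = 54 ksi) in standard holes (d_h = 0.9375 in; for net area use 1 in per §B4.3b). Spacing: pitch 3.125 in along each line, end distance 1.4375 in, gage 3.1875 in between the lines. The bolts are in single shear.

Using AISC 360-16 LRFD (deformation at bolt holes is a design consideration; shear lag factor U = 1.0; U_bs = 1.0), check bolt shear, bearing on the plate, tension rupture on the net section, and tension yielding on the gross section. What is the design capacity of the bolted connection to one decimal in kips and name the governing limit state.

Bolt shear: A_b = π(0.875)²/4 = 0.60132 in². φR_n = 0.75 × 54 × 0.60132 × 8 × 1 = 194.8 kips.
Bearing (0.375 in plate, F_u = 58 ksi): end bolts L_c = 1.4375 − 0.9375/2 = 0.96875, R_n = min(1.2×0.96875×0.375×58, 2.4×0.875×0.375×58) = 25.284 kips/bolt; interior L_c = 3.125 − 0.9375 = 2.1875, R_n = 45.675 kips/bolt. φR_n = 0.75 × (2×25.284 + 6×45.675) = 243.5 kips.
Tension rupture (net): A_n = (9.6875 − 2×1)×0.375 = 2.8828 in² (U = 1.0, A_e = A_n). φR_n = 0.75 × 58 × 2.8828 = 125.4 kips.
Tension yield (gross): A_g = 9.6875×0.375 = 3.6328 in². φR_n = 0.90 × 36 × 3.6328 = 117.7 kips.
Governing: min(194.8, 243.5, 125.4, 117.7) = 117.7 kips → gross-section yield.

117.7 kips (gross-section yield governs)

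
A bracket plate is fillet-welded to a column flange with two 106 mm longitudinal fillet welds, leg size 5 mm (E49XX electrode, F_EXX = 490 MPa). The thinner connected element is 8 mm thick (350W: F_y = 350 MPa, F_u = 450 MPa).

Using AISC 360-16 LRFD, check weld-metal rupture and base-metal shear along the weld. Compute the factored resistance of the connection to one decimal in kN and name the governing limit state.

165.2 kN (weld metal governs)

Weld metal: throat = 0.707×5 = 3.535 mm, L = 2×106 = 212 mm. φR_n = 0.75 × 0.6 × 490 × 3.535 × 212 = 165.2 kN.
Base metal shear (8 mm plate): yield φR_n = 1.0×0.6×350×8×212 = 356.2 kN; rupture φR_n = 0.75×0.6×450×8×212 = 343.4 kN; take 343.4 kN (rupture).
Governing: min(165.2, 343.4) = 165.2 kN → weld metal.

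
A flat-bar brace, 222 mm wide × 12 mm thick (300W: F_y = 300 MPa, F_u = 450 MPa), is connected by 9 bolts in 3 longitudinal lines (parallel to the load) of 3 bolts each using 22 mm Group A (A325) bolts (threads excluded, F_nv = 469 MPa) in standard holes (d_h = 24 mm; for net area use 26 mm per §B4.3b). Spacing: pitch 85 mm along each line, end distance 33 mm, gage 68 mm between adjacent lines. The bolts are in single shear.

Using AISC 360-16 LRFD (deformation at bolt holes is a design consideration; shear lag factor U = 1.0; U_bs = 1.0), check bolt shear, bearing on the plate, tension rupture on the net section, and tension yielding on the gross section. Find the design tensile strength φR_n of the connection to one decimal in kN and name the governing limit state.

Bolt shear: A_b = π(22)²/4 = 380.13 mm². φR_n = 0.75 × 469 × 380.13 × 9 × 1 = 1203.4 kN.
Bearing (12 mm plate, F_u = 450 MPa): end bolts L_c = 33 − 24/2 = 21, R_n = min(1.2×21×12×450, 2.4×22×12×450) = 136.08 kN/bolt; interior L_c = 85 − 24 = 61, R_n = 285.12 kN/bolt. φR_n = 0.75 × (3×136.08 + 6×285.12) = 1589.2 kN.
Tension rupture (net): A_n = (222 − 3×26)×12 = 1728 mm² (U = 1.0, A_e = A_n). φR_n = 0.75 × 450 × 1728 = 583.2 kN.
Tension yield (gross): A_g = 222×12 = 2664 mm². φR_n = 0.90 × 300 × 2664 = 719.3 kN.
Governing: min(1203.4, 1589.2, 583.2, 719.3) = 583.2 kN → net-section rupture.

583.2 kN (net-section rupture governs)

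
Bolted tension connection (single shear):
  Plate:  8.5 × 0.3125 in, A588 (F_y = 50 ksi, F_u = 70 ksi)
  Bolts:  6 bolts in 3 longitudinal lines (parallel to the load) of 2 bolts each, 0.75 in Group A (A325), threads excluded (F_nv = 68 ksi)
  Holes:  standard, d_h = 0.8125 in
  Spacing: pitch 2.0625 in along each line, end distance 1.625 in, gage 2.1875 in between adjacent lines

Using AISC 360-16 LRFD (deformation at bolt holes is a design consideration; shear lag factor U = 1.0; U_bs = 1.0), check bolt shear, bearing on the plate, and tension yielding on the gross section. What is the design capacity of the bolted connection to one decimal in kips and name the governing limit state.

Bolt shear: A_b = π(0.75)²/4 = 0.44179 in². φR_n = 0.75 × 68 × 0.44179 × 6 × 1 = 135.2 kips.
Bearing (0.3125 in plate, F_u = 70 ksi): end bolts L_c = 1.625 − 0.8125/2 = 1.21875, R_n = min(1.2×1.21875×0.3125×70, 2.4×0.75×0.3125×70) = 31.992 kips/bolt; interior L_c = 2.0625 − 0.8125 = 1.25, R_n = 32.813 kips/bolt. φR_n = 0.75 × (3×31.992 + 3×32.813) = 145.8 kips.
Tension yield (gross): A_g = 8.5×0.3125 = 2.6563 in². φR_n = 0.90 × 50 × 2.6563 = 119.5 kips.
Governing: min(135.2, 145.8, 119.5) = 119.5 kips → gross-section yield.

119.5 kips (gross-section yield governs)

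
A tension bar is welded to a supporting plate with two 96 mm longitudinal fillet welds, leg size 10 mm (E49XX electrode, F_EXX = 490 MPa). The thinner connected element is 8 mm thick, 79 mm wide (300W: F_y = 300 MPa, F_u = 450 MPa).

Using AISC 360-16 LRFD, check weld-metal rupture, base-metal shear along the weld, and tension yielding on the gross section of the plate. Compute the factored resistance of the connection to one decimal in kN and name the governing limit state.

170.6 kN (gross-section yield governs)

Weld metal: throat = 0.707×10 = 7.07 mm, L = 2×96 = 192 mm. φR_n = 0.75 × 0.6 × 490 × 7.07 × 192 = 299.3 kN.
Base metal shear (8 mm plate): yield φR_n = 1.0×0.6×300×8×192 = 276.5 kN; rupture φR_n = 0.75×0.6×450×8×192 = 311.0 kN; take 276.5 kN (yield).
Tension yield (gross): A_g = 79×8 = 632 mm². φR_n = 0.90 × 300 × 632 = 170.6 kN.
Governing: min(299.3, 276.5, 170.6) = 170.6 kN → gross-section yield.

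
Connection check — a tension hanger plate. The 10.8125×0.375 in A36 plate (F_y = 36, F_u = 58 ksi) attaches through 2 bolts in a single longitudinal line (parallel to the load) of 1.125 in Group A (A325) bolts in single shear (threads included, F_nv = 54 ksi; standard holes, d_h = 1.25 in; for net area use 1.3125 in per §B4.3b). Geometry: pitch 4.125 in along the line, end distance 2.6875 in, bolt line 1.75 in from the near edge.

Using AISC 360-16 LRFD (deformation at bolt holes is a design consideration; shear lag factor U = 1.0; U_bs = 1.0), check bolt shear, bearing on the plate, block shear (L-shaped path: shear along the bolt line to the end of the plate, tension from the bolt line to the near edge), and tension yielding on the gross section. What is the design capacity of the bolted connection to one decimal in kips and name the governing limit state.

59.2 kips (block shear governs)

Bolt shear: A_b = π(1.125)²/4 = 0.99402 in². φR_n = 0.75 × 54 × 0.99402 × 2 × 1 = 80.5 kips.
Bearing (0.375 in plate, F_u = 58 ksi): end bolts L_c = 2.6875 − 1.25/2 = 2.0625, R_n = min(1.2×2.0625×0.375×58, 2.4×1.125×0.375×58) = 53.831 kips/bolt; interior L_c = 4.125 − 1.25 = 2.875, R_n = 58.725 kips/bolt. φR_n = 0.75 × (1×53.831 + 1×58.725) = 84.4 kips.
Block shear: shear path 1×[2.6875+1×4.125] = 1×6.8125 in, A_gv = 2.5547, A_nv = 1×(6.8125 − 1.5×1.3125)×0.375 = 1.8164 in²; tension to near edge: (1.75 − 0.5×1.3125)×0.375 = 0.41016 in². R_n = min(0.6×58×1.8164, 0.6×36×2.5547) + 1.0×58×0.41016 = min(63.211, 55.182) + 23.789 = 78.971 kips. φR_n = 0.75 × 78.971 = 59.2 kips.
Tension yield (gross): A_g = 10.8125×0.375 = 4.0547 in². φR_n = 0.90 × 36 × 4.0547 = 131.4 kips.
Governing: min(80.5, 84.4, 59.2, 131.4) = 59.2 kips → block shear.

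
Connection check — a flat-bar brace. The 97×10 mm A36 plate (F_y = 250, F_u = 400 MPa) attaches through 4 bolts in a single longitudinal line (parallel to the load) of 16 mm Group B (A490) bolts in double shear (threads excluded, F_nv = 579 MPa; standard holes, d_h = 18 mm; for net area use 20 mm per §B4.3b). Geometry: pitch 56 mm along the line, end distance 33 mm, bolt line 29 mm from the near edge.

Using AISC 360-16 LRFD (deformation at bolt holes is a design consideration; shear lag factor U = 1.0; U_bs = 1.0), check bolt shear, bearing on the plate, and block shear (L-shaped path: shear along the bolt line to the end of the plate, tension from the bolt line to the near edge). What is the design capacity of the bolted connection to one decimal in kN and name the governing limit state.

Bolt shear: A_b = π(16)²/4 = 201.06 mm². φR_n = 0.75 × 579 × 201.06 × 4 × 2 = 698.5 kN.
Bearing (10 mm plate, F_u = 400 MPa): end bolts L_c = 33 − 18/2 = 24, R_n = min(1.2×24×10×400, 2.4×16×10×400) = 115.2 kN/bolt; interior L_c = 56 − 18 = 38, R_n = 153.6 kN/bolt. φR_n = 0.75 × (1×115.2 + 3×153.6) = 432.0 kN.
Block shear: shear path 1×[33+3×56] = 1×201 mm, A_gv = 2010, A_nv = 1×(201 − 3.5×20)×10 = 1310 mm²; tension to near edge: (29 − 0.5×20)×10 = 190 mm². R_n = min(0.6×400×1310, 0.6×250×2010) + 1.0×400×190 = min(314.4, 301.5) + 76 = 377.5 kN. φR_n = 0.75 × 377.5 = 283.1 kN.
Governing: min(698.5, 432.0, 283.1) = 283.1 kN → block shear.

283.1 kN (block shear governs)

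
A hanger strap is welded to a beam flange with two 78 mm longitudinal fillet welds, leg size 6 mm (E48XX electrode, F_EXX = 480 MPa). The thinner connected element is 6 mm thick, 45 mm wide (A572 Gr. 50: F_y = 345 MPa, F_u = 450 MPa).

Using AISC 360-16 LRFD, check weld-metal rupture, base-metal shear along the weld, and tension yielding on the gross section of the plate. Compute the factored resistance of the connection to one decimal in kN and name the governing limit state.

Weld metal: throat = 0.707×6 = 4.242 mm, L = 2×78 = 156 mm. φR_n = 0.75 × 0.6 × 480 × 4.242 × 156 = 142.9 kN.
Base metal shear (6 mm plate): yield φR_n = 1.0×0.6×345×6×156 = 193.8 kN; rupture φR_n = 0.75×0.6×450×6×156 = 189.5 kN; take 189.5 kN (rupture).
Tension yield (gross): A_g = 45×6 = 270 mm². φR_n = 0.90 × 345 × 270 = 83.8 kN.
Governing: min(142.9, 189.5, 83.8) = 83.8 kN → gross-section yield.

83.8 kN (gross-section yield governs)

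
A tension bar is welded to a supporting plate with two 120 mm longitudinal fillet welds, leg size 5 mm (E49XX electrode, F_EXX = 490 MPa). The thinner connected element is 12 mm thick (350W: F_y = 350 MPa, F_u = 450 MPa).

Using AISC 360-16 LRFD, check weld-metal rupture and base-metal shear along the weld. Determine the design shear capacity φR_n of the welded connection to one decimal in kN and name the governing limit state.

Weld metal: throat = 0.707×5 = 3.535 mm, L = 2×120 = 240 mm. φR_n = 0.75 × 0.6 × 490 × 3.535 × 240 = 187.1 kN.
Base metal shear (12 mm plate): yield φR_n = 1.0×0.6×350×12×240 = 604.8 kN; rupture φR_n = 0.75×0.6×450×12×240 = 583.2 kN; take 583.2 kN (rupture).
Governing: min(187.1, 583.2) = 187.1 kN → weld metal.

187.1 kN (weld metal governs)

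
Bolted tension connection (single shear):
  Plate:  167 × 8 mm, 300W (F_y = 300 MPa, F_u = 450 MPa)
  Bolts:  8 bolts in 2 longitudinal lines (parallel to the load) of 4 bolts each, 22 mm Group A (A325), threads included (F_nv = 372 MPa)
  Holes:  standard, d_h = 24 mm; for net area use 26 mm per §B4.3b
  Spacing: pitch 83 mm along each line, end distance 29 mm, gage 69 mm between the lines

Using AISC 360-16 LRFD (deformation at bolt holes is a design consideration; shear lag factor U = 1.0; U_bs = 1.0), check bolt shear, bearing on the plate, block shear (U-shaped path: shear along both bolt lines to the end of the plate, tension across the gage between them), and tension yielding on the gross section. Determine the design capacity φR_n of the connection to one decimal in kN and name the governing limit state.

Bolt shear: A_b = π(22)²/4 = 380.13 mm². φR_n = 0.75 × 372 × 380.13 × 8 × 1 = 848.5 kN.
Bearing (8 mm plate, F_u = 450 MPa): end bolts L_c = 29 − 24/2 = 17, R_n = min(1.2×17×8×450, 2.4×22×8×450) = 73.44 kN/bolt; interior L_c = 83 − 24 = 59, R_n = 190.08 kN/bolt. φR_n = 0.75 × (2×73.44 + 6×190.08) = 965.5 kN.
Block shear: shear path 2×[29+3×83] = 2×278 mm, A_gv = 4448, A_nv = 2×(278 − 3.5×26)×8 = 2992 mm²; tension across gage: (69 − 1×26)×8 = 344 mm². R_n = min(0.6×450×2992, 0.6×300×4448) + 1.0×450×344 = min(807.84, 800.64) + 154.8 = 955.44 kN. φR_n = 0.75 × 955.44 = 716.6 kN.
Tension yield (gross): A_g = 167×8 = 1336 mm². φR_n = 0.90 × 300 × 1336 = 360.7 kN.
Governing: min(848.5, 965.5, 716.6, 360.7) = 360.7 kN → gross-section yield.

360.7 kN (gross-section yield governs)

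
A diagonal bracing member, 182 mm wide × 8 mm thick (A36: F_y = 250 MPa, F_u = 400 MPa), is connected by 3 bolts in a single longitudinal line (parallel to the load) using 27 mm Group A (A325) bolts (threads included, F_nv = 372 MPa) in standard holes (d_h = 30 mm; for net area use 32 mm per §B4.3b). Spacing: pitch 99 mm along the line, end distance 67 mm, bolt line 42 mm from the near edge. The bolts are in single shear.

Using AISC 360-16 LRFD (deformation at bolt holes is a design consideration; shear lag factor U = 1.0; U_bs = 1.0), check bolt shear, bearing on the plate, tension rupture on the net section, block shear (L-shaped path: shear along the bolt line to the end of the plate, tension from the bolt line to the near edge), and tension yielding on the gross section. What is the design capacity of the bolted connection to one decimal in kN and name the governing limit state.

300.9 kN (block shear governs)

Bolt shear: A_b = π(27)²/4 = 572.56 mm². φR_n = 0.75 × 372 × 572.56 × 3 × 1 = 479.2 kN.
Bearing (8 mm plate, F_u = 400 MPa): end bolts L_c = 67 − 30/2 = 52, R_n = min(1.2×52×8×400, 2.4×27×8×400) = 199.68 kN/bolt; interior L_c = 99 − 30 = 69, R_n = 207.36 kN/bolt. φR_n = 0.75 × (1×199.68 + 2×207.36) = 460.8 kN.
Tension rupture (net): A_n = (182 − 1×32)×8 = 1200 mm² (U = 1.0, A_e = A_n). φR_n = 0.75 × 400 × 1200 = 360.0 kN.
Block shear: shear path 1×[67+2×99] = 1×265 mm, A_gv = 2120, A_nv = 1×(265 − 2.5×32)×8 = 1480 mm²; tension to near edge: (42 − 0.5×32)×8 = 208 mm². R_n = min(0.6×400×1480, 0.6×250×2120) + 1.0×400×208 = min(355.2, 318) + 83.2 = 401.2 kN. φR_n = 0.75 × 401.2 = 300.9 kN.
Tension yield (gross): A_g = 182×8 = 1456 mm². φR_n = 0.90 × 250 × 1456 = 327.6 kN.
Governing: min(479.2, 460.8, 360.0, 300.9, 327.6) = 300.9 kN → block shear.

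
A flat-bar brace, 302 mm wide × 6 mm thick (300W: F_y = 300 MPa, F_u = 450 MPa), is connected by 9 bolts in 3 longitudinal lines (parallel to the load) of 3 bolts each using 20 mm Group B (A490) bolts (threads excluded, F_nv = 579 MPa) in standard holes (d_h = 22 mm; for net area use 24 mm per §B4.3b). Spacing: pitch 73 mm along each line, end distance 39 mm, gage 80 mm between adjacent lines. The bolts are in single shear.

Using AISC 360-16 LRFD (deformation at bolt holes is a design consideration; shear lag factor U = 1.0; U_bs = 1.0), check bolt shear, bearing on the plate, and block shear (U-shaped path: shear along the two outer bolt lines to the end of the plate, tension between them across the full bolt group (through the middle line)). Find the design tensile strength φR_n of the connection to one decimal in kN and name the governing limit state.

526.5 kN (block shear governs)

Bolt shear: A_b = π(20)²/4 = 314.16 mm². φR_n = 0.75 × 579 × 314.16 × 9 × 1 = 1227.8 kN.
Bearing (6 mm plate, F_u = 450 MPa): end bolts L_c = 39 − 22/2 = 28, R_n = min(1.2×28×6×450, 2.4×20×6×450) = 90.72 kN/bolt; interior L_c = 73 − 22 = 51, R_n = 129.6 kN/bolt. φR_n = 0.75 × (3×90.72 + 6×129.6) = 787.3 kN.
Block shear: shear path 2×[39+2×73] = 2×185 mm, A_gv = 2220, A_nv = 2×(185 − 2.5×24)×6 = 1500 mm²; tension across gage: (160 − 2×24)×6 = 672 mm². R_n = min(0.6×450×1500, 0.6×300×2220) + 1.0×450×672 = min(405, 399.6) + 302.4 = 702 kN. φR_n = 0.75 × 702 = 526.5 kN.
Governing: min(1227.8, 787.3, 526.5) = 526.5 kN → block shear.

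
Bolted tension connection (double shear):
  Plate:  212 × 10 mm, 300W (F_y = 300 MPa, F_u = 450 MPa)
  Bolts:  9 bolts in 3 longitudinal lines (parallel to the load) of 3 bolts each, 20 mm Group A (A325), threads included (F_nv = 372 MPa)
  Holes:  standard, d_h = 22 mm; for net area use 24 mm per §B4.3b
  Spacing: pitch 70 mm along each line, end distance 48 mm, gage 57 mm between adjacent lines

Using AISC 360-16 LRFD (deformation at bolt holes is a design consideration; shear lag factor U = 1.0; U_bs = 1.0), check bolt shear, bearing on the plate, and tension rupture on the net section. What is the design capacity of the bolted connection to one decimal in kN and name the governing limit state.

Bolt shear: A_b = π(20)²/4 = 314.16 mm². φR_n = 0.75 × 372 × 314.16 × 9 × 2 = 1577.7 kN.
Bearing (10 mm plate, F_u = 450 MPa): end bolts L_c = 48 − 22/2 = 37, R_n = min(1.2×37×10×450, 2.4×20×10×450) = 199.8 kN/bolt; interior L_c = 70 − 22 = 48, R_n = 216 kN/bolt. φR_n = 0.75 × (3×199.8 + 6×216) = 1421.6 kN.
Tension rupture (net): A_n = (212 − 3×24)×10 = 1400 mm² (U = 1.0, A_e = A_n). φR_n = 0.75 × 450 × 1400 = 472.5 kN.
Governing: min(1577.7, 1421.6, 472.5) = 472.5 kN → net-section rupture.

472.5 kN (net-section rupture governs)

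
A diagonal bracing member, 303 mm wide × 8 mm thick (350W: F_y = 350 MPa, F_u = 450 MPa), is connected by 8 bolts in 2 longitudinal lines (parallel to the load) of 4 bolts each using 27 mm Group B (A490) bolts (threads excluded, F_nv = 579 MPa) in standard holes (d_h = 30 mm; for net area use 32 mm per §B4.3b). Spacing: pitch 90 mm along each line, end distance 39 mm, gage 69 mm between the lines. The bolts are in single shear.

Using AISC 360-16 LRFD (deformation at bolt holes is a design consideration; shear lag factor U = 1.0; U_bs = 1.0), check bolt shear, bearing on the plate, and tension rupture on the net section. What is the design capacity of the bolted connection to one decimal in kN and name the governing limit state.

Bolt shear: A_b = π(27)²/4 = 572.56 mm². φR_n = 0.75 × 579 × 572.56 × 8 × 1 = 1989.1 kN.
Bearing (8 mm plate, F_u = 450 MPa): end bolts L_c = 39 − 30/2 = 24, R_n = min(1.2×24×8×450, 2.4×27×8×450) = 103.68 kN/bolt; interior L_c = 90 − 30 = 60, R_n = 233.28 kN/bolt. φR_n = 0.75 × (2×103.68 + 6×233.28) = 1205.3 kN.
Tension rupture (net): A_n = (303 − 2×32)×8 = 1912 mm² (U = 1.0, A_e = A_n). φR_n = 0.75 × 450 × 1912 = 645.3 kN.
Governing: min(1989.1, 1205.3, 645.3) = 645.3 kN → net-section rupture.

645.3 kN (net-section rupture governs)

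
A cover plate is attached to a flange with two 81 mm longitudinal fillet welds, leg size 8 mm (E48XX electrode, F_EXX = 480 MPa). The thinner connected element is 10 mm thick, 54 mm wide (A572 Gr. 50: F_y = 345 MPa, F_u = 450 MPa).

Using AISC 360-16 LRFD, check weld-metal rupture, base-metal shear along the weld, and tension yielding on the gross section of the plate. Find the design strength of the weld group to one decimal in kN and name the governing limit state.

167.7 kN (gross-section yield governs)

Weld metal: throat = 0.707×8 = 5.656 mm, L = 2×81 = 162 mm. φR_n = 0.75 × 0.6 × 480 × 5.656 × 162 = 197.9 kN.
Base metal shear (10 mm plate): yield φR_n = 1.0×0.6×345×10×162 = 335.3 kN; rupture φR_n = 0.75×0.6×450×10×162 = 328.1 kN; take 328.1 kN (rupture).
Tension yield (gross): A_g = 54×10 = 540 mm². φR_n = 0.90 × 345 × 540 = 167.7 kN.
Governing: min(197.9, 328.1, 167.7) = 167.7 kN → gross-section yield.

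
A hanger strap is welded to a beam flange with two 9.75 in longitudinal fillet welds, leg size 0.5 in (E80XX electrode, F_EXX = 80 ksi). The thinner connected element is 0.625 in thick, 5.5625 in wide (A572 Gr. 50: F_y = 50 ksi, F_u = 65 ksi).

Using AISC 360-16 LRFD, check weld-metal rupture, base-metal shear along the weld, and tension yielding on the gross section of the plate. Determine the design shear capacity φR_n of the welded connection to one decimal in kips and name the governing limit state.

156.4 kips (gross-section yield governs)

Weld metal: throat = 0.707×0.5 = 0.3535 in, L = 2×9.75 = 19.5 in. φR_n = 0.75 × 0.6 × 80 × 0.3535 × 19.5 = 248.2 kips.
Base metal shear (0.625 in plate): yield φR_n = 1.0×0.6×50×0.625×19.5 = 365.6 kips; rupture φR_n = 0.75×0.6×65×0.625×19.5 = 356.5 kips; take 356.5 kips (rupture).
Tension yield (gross): A_g = 5.5625×0.625 = 3.4766 in². φR_n = 0.90 × 50 × 3.4766 = 156.4 kips.
Governing: min(248.2, 356.5, 156.4) = 156.4 kips → gross-section yield.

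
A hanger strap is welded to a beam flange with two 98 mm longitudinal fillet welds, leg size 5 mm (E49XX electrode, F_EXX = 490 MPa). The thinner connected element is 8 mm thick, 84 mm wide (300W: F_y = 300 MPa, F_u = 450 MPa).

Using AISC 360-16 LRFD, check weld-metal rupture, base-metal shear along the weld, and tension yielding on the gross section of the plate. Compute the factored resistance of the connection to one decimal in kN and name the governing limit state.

152.8 kN (weld metal governs)

Weld metal: throat = 0.707×5 = 3.535 mm, L = 2×98 = 196 mm. φR_n = 0.75 × 0.6 × 490 × 3.535 × 196 = 152.8 kN.
Base metal shear (8 mm plate): yield φR_n = 1.0×0.6×300×8×196 = 282.2 kN; rupture φR_n = 0.75×0.6×450×8×196 = 317.5 kN; take 282.2 kN (yield).
Tension yield (gross): A_g = 84×8 = 672 mm². φR_n = 0.90 × 300 × 672 = 181.4 kN.
Governing: min(152.8, 282.2, 181.4) = 152.8 kN → weld metal.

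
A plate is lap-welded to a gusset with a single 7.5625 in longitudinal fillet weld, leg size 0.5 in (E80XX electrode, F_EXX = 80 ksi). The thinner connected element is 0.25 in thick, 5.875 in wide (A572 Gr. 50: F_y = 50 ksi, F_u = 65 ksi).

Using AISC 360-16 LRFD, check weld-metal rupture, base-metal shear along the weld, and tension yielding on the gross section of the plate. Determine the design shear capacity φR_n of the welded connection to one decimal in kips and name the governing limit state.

55.3 kips (base-metal shear governs)

Weld metal: throat = 0.707×0.5 = 0.3535 in, L = 7.5625 in. φR_n = 0.75 × 0.6 × 80 × 0.3535 × 7.5625 = 96.2 kips.
Base metal shear (0.25 in plate): yield φR_n = 1.0×0.6×50×0.25×7.5625 = 56.7 kips; rupture φR_n = 0.75×0.6×65×0.25×7.5625 = 55.3 kips; take 55.3 kips (rupture).
Tension yield (gross): A_g = 5.875×0.25 = 1.4688 in². φR_n = 0.90 × 50 × 1.4688 = 66.1 kips.
Governing: min(96.2, 55.3, 66.1) = 55.3 kips → base-metal shear.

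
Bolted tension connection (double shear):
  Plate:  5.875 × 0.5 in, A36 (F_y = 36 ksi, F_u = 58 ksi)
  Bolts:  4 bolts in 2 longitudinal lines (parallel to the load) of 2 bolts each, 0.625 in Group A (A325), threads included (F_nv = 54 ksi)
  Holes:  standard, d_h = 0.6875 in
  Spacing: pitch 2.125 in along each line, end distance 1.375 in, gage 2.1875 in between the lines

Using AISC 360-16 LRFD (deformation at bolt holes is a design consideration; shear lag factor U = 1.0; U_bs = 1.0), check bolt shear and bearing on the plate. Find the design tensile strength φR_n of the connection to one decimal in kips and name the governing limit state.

99.4 kips (bolt shear governs)

Bolt shear: A_b = π(0.625)²/4 = 0.3068 in². φR_n = 0.75 × 54 × 0.3068 × 4 × 2 = 99.4 kips.
Bearing (0.5 in plate, F_u = 58 ksi): end bolts L_c = 1.375 − 0.6875/2 = 1.03125, R_n = min(1.2×1.03125×0.5×58, 2.4×0.625×0.5×58) = 35.888 kips/bolt; interior L_c = 2.125 − 0.6875 = 1.4375, R_n = 43.5 kips/bolt. φR_n = 0.75 × (2×35.888 + 2×43.5) = 119.1 kips.
Governing: min(99.4, 119.1) = 99.4 kips → bolt shear.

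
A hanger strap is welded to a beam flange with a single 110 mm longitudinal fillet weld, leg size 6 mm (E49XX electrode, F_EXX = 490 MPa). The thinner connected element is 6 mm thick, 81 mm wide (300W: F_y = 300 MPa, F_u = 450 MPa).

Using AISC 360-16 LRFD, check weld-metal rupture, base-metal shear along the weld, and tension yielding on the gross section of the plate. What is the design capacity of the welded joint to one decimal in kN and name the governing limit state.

Weld metal: throat = 0.707×6 = 4.242 mm, L = 110 mm. φR_n = 0.75 × 0.6 × 490 × 4.242 × 110 = 102.9 kN.
Base metal shear (6 mm plate): yield φR_n = 1.0×0.6×300×6×110 = 118.8 kN; rupture φR_n = 0.75×0.6×450×6×110 = 133.7 kN; take 118.8 kN (yield).
Tension yield (gross): A_g = 81×6 = 486 mm². φR_n = 0.90 × 300 × 486 = 131.2 kN.
Governing: min(102.9, 118.8, 131.2) = 102.9 kN → weld metal.

102.9 kN (weld metal governs)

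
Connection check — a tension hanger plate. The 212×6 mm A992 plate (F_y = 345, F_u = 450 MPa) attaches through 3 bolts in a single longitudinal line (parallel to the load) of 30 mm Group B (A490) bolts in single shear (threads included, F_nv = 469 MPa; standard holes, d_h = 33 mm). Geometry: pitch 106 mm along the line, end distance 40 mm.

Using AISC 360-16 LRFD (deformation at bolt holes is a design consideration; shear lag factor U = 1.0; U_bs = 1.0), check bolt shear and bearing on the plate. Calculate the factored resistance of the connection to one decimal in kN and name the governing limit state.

348.7 kN (bearing governs)

Bolt shear: A_b = π(30)²/4 = 706.86 mm². φR_n = 0.75 × 469 × 706.86 × 3 × 1 = 745.9 kN.
Bearing (6 mm plate, F_u = 450 MPa): end bolts L_c = 40 − 33/2 = 23.5, R_n = min(1.2×23.5×6×450, 2.4×30×6×450) = 76.14 kN/bolt; interior L_c = 106 − 33 = 73, R_n = 194.4 kN/bolt. φR_n = 0.75 × (1×76.14 + 2×194.4) = 348.7 kN.
Governing: min(745.9, 348.7) = 348.7 kN → bearing.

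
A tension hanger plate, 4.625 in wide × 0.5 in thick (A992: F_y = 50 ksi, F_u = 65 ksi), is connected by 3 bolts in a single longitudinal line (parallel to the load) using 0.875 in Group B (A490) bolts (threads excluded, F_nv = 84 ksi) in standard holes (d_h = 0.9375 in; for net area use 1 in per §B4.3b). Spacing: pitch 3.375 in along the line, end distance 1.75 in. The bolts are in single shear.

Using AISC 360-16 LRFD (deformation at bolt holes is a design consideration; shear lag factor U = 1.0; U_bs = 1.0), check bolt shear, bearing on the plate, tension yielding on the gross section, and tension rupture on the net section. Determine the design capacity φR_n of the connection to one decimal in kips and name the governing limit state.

Bolt shear: A_b = π(0.875)²/4 = 0.60132 in². φR_n = 0.75 × 84 × 0.60132 × 3 × 1 = 113.6 kips.
Bearing (0.5 in plate, F_u = 65 ksi): end bolts L_c = 1.75 − 0.9375/2 = 1.28125, R_n = min(1.2×1.28125×0.5×65, 2.4×0.875×0.5×65) = 49.969 kips/bolt; interior L_c = 3.375 − 0.9375 = 2.4375, R_n = 68.25 kips/bolt. φR_n = 0.75 × (1×49.969 + 2×68.25) = 139.9 kips.
Tension yield (gross): A_g = 4.625×0.5 = 2.3125 in². φR_n = 0.90 × 50 × 2.3125 = 104.1 kips.
Tension rupture (net): A_n = (4.625 − 1×1)×0.5 = 1.8125 in² (U = 1.0, A_e = A_n). φR_n = 0.75 × 65 × 1.8125 = 88.4 kips.
Governing: min(113.6, 139.9, 104.1, 88.4) = 88.4 kips → net-section rupture.

88.4 kips (net-section rupture governs)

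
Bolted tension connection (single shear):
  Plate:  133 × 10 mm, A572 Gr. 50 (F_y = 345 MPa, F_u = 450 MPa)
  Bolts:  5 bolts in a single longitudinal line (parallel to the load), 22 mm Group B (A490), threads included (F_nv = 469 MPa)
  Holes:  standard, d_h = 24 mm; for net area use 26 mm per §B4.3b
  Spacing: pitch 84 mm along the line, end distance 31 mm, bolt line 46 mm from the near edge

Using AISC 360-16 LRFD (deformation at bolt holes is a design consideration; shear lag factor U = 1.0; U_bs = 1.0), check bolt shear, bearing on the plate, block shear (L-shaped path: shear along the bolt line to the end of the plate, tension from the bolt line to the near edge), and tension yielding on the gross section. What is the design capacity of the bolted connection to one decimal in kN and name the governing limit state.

Bolt shear: A_b = π(22)²/4 = 380.13 mm². φR_n = 0.75 × 469 × 380.13 × 5 × 1 = 668.6 kN.
Bearing (10 mm plate, F_u = 450 MPa): end bolts L_c = 31 − 24/2 = 19, R_n = min(1.2×19×10×450, 2.4×22×10×450) = 102.6 kN/bolt; interior L_c = 84 − 24 = 60, R_n = 237.6 kN/bolt. φR_n = 0.75 × (1×102.6 + 4×237.6) = 789.8 kN.
Block shear: shear path 1×[31+4×84] = 1×367 mm, A_gv = 3670, A_nv = 1×(367 − 4.5×26)×10 = 2500 mm²; tension to near edge: (46 − 0.5×26)×10 = 330 mm². R_n = min(0.6×450×2500, 0.6×345×3670) + 1.0×450×330 = min(675, 759.69) + 148.5 = 823.5 kN. φR_n = 0.75 × 823.5 = 617.6 kN.
Tension yield (gross): A_g = 133×10 = 1330 mm². φR_n = 0.90 × 345 × 1330 = 413.0 kN.
Governing: min(668.6, 789.8, 617.6, 413.0) = 413.0 kN → gross-section yield.

413.0 kN (gross-section yield governs)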